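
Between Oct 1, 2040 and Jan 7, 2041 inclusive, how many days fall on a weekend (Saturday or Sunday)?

28

Oct 1, 2040 is a Monday.
The range spans 99 days (inclusive of both endpoints).
99 = 7 × 14 + 1, so there are 14 full weeks plus 1 extra day.
Each full week contributes 2 weekend days (Sat, Sun): 14 × 2 = 28.
The 1 extra day is Monday — none qualify.
Total: 28 + 0 = 28.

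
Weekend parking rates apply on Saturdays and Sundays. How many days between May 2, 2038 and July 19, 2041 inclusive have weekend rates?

May 2, 2038 is a Sunday.
The range spans 1175 days (inclusive of both endpoints).
1175 = 7 × 167 + 6, so there are 167 full weeks plus 6 extra days.
Each full week contributes 2 weekend days (Sat, Sun): 167 × 2 = 334.
The 6 extra days are Sunday, Monday, Tuesday, Wednesday, Thursday, Friday — 1 of them qualifies.
Total: 334 + 1 = 335.

335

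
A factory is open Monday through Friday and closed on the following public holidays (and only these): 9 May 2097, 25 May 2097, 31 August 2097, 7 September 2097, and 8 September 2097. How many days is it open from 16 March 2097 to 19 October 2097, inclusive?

154 working days

16 March 2097 is a Saturday.
That's 218 days from start to end, counting both.
218 = 7 × 31 + 1, so there are 31 full weeks plus 1 extra day.
Each full week contributes 5 weekdays (Mon–Fri): 31 × 5 = 155.
The 1 extra day is Sat — none qualify.
Total: 155 + 0 = 155.
Holidays: 9 May 2097 (Thu); 25 May 2097 (Sat); 31 August 2097 (Sat); 7 September 2097 (Sat); 8 September 2097 (Sun).
1 of the 5 holidays fall on weekdays; the rest are weekends and were already excluded.
Business days: 155 − 1 = 154.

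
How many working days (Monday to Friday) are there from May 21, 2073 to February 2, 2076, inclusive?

May 21, 2073 is a Sunday.
The range spans 988 days (inclusive of both endpoints).
988 = 7 × 141 + 1, so there are 141 full weeks plus 1 extra day.
Each full week contributes 5 weekdays (Mon–Fri): 141 × 5 = 705.
The 1 extra day is Sunday — none qualify.
Total: 705 + 0 = 705.

705 weekdays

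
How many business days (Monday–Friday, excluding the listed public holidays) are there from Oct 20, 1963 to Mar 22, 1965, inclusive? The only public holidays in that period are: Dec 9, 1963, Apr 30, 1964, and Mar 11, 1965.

Oct 20, 1963 is a Sunday.
From Oct 20, 1963 to Mar 22, 1965 is 520 days inclusive.
520 = 7 × 74 + 2, so there are 74 full weeks plus 2 extra days.
Each full week contributes 5 weekdays (Mon–Fri): 74 × 5 = 370.
The 2 extra days are Sun, Mon — 1 of them qualifies.
Total: 370 + 1 = 371.
Holidays: Dec 9, 1963 (Mon); Apr 30, 1964 (Thu); Mar 11, 1965 (Thu).
All 3 holidays fall on weekdays, so subtract 3.
Business days: 371 − 3 = 368.

368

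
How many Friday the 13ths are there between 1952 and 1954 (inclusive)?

5

Friday-the-13ths by year:
1952: Jun
1953: Feb, Mar, Nov
1954: Aug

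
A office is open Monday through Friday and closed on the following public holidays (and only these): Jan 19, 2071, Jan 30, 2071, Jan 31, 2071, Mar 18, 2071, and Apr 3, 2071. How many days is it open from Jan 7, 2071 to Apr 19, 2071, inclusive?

69

Jan 7, 2071 is a Wednesday.
That's 103 days from start to end, counting both.
103 = 7 × 14 + 5, so there are 14 full weeks plus 5 extra days.
Each full week contributes 5 weekdays (Mon–Fri): 14 × 5 = 70.
The 5 extra days are Wed, Thu, Fri, Sat, Sun — 3 of them qualify.
Total: 70 + 3 = 73.
Holidays: Jan 19, 2071 (Mon); Jan 30, 2071 (Fri); Jan 31, 2071 (Sat); Mar 18, 2071 (Wed); Apr 3, 2071 (Fri).
4 of the 5 holidays fall on weekdays; the rest are weekends and were already excluded.
Business days: 73 − 4 = 69.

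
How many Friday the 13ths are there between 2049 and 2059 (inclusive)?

Friday-the-13ths by year:
2049: Aug
2050: May
2051: Jan, Oct
2052: Sep, Dec
2053: Jun
2054: Feb, Mar, Nov
2055: Aug
2056: Oct
2057: Apr, Jul
2058: Sep, Dec
2059: Jun

17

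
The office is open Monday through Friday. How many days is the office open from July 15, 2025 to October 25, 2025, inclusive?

74 weekdays

July 15, 2025 is a Tuesday.
From July 15, 2025 to October 25, 2025 is 103 days inclusive.
103 = 7 × 14 + 5, so there are 14 full weeks plus 5 extra days.
Each full week contributes 5 weekdays (Mon–Fri): 14 × 5 = 70.
The 5 extra days are Tuesday, Wednesday, Thursday, Friday, Saturday — 4 of them qualify.
Total: 70 + 4 = 74.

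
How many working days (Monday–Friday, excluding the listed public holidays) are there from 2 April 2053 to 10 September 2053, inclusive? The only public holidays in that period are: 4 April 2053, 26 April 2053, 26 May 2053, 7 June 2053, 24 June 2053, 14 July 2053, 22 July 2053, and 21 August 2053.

110 working days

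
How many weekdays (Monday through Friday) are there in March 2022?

March 1, 2022 is a Tuesday.
That's 31 days from start to end, counting both.
31 = 7 × 4 + 3, so there are 4 full weeks plus 3 extra days.
Each full week contributes 5 weekdays (Mon–Fri): 4 × 5 = 20.
The 3 extra days are Tue, Wed, Thu — 3 of them qualify.
Total: 20 + 3 = 23.

23 weekdays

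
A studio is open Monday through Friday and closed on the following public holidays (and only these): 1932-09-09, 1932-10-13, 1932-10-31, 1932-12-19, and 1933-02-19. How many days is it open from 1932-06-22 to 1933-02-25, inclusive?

174 working days

1932-06-22 is a Wednesday.
From 1932-06-22 to 1933-02-25 is 249 days inclusive.
249 = 7 × 35 + 4, so there are 35 full weeks plus 4 extra days.
Each full week contributes 5 weekdays (Mon–Fri): 35 × 5 = 175.
The 4 extra days are Wed, Thu, Fri, Sat — 3 of them qualify.
Total: 175 + 3 = 178.
Holidays: 1932-09-09 (Fri); 1932-10-13 (Thu); 1932-10-31 (Mon); 1932-12-19 (Mon); 1933-02-19 (Sun).
4 of the 5 holidays fall on weekdays; the rest are weekends and were already excluded.
Business days: 178 − 4 = 174.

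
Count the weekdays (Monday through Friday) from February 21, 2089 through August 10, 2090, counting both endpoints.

February 21, 2089 is a Monday.
The range spans 536 days (inclusive of both endpoints).
536 = 7 × 76 + 4, so there are 76 full weeks plus 4 extra days.
Each full week contributes 5 weekdays (Mon–Fri): 76 × 5 = 380.
The 4 extra days are Mon, Tue, Wed, Thu — 4 of them qualify.
Total: 380 + 4 = 384.

384 weekdays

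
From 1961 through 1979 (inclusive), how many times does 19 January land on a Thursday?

Day of week of January 19 in each year:
1961: Thu ✓, 1962: Fri, 1963: Sat, 1964: Sun, 1965: Tue, 1966: Wed, 1967: Thu ✓, 1968: Fri, 1969: Sun, 1970: Mon, 1971: Tue, 1972: Wed, 1973: Fri, 1974: Sat, 1975: Sun, 1976: Mon, 1977: Wed, 1978: Thu ✓, 1979: Fri
Thursdays: 1961, 1967, 1978.

3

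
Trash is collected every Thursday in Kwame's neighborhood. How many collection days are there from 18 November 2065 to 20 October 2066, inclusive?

18 November 2065 is a Wednesday.
The range spans 337 days (inclusive of both endpoints).
337 = 7 × 48 + 1, so there are 48 full weeks plus 1 extra day.
Each full week contributes one Thursday: 48 so far.
The 1 extra day is Wed — none qualify.
Total: 48 + 0 = 48.

48 Thursdays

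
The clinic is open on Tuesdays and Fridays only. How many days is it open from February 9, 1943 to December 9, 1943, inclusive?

87

February 9, 1943 is a Tuesday.
That's 304 days from start to end, counting both.
304 = 7 × 43 + 3, so there are 43 full weeks plus 3 extra days.
Each full week contributes 2 days from the set (Tue, Fri): 43 × 2 = 86.
The 3 extra days are Tue, Wed, Thu — 1 of them qualifies.
Total: 86 + 1 = 87.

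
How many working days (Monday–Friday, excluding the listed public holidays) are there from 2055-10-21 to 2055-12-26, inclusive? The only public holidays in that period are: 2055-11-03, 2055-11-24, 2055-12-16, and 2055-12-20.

43

2055-10-21 is a Thursday.
That's 67 days from start to end, counting both.
67 = 7 × 9 + 4, so there are 9 full weeks plus 4 extra days.
Each full week contributes 5 weekdays (Mon–Fri): 9 × 5 = 45.
The 4 extra days are Thursday, Friday, Saturday, Sunday — 2 of them qualify.
Total: 45 + 2 = 47.
Holidays: 2055-11-03 (Wed); 2055-11-24 (Wed); 2055-12-16 (Thu); 2055-12-20 (Mon).
All 4 holidays fall on weekdays, so subtract 4.
Business days: 47 − 4 = 43.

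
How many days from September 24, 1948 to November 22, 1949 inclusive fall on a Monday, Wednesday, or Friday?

September 24, 1948 is a Friday.
That's 425 days from start to end, counting both.
425 = 7 × 60 + 5, so there are 60 full weeks plus 5 extra days.
Each full week contributes 3 days from the set (Mon, Wed, Fri): 60 × 3 = 180.
The 5 extra days are Fri, Sat, Sun, Mon, Tue — 2 of them qualify.
Total: 180 + 2 = 182.

182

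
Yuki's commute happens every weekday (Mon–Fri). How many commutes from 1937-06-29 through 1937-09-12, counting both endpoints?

54

1937-06-29 is a Tuesday.
From 1937-06-29 to 1937-09-12 is 76 days inclusive.
76 = 7 × 10 + 6, so there are 10 full weeks plus 6 extra days.
Each full week contributes 5 weekdays (Mon–Fri): 10 × 5 = 50.
The 6 extra days are Tuesday, Wednesday, Thursday, Friday, Saturday, Sunday — 4 of them qualify.
Total: 50 + 4 = 54.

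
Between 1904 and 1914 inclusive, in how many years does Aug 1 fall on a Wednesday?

Day of week of August 1 in each year:
1904: Mon, 1905: Tue, 1906: Wed ✓, 1907: Thu, 1908: Sat, 1909: Sun, 1910: Mon, 1911: Tue, 1912: Thu, 1913: Fri, 1914: Sat
Wednesdays: 1906.

1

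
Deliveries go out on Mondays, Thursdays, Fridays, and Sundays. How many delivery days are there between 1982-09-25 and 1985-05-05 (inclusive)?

545

1982-09-25 is a Saturday.
From 1982-09-25 to 1985-05-05 is 954 days inclusive.
954 = 7 × 136 + 2, so there are 136 full weeks plus 2 extra days.
Each full week contributes 4 days from the set (Mon, Thu, Fri, Sun): 136 × 4 = 544.
The 2 extra days are Sat, Sun — 1 of them qualifies.
Total: 544 + 1 = 545.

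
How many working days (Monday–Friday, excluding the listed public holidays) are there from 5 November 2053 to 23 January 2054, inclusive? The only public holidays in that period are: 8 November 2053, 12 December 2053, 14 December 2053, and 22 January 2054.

56 working days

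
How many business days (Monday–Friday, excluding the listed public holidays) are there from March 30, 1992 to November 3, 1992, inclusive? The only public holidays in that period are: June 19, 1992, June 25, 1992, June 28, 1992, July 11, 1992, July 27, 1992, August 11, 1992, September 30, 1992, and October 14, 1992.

151

March 30, 1992 is a Monday.
From March 30, 1992 to November 3, 1992 is 219 days inclusive.
219 = 7 × 31 + 2, so there are 31 full weeks plus 2 extra days.
Each full week contributes 5 weekdays (Mon–Fri): 31 × 5 = 155.
The 2 extra days are Mon, Tue — 2 of them qualify.
Total: 155 + 2 = 157.
Holidays: June 19, 1992 (Fri); June 25, 1992 (Thu); June 28, 1992 (Sun); July 11, 1992 (Sat); July 27, 1992 (Mon); August 11, 1992 (Tue); September 30, 1992 (Wed); October 14, 1992 (Wed).
6 of the 8 holidays fall on weekdays; the rest are weekends and were already excluded.
Business days: 157 − 6 = 151.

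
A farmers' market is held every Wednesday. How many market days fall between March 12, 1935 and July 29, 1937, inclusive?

125

March 12, 1935 is a Tuesday.
The range spans 871 days (inclusive of both endpoints).
871 = 7 × 124 + 3, so there are 124 full weeks plus 3 extra days.
Each full week contributes one Wednesday: 124 so far.
The 3 extra days are Tue, Wed, Thu — 1 of them qualifies.
Total: 124 + 1 = 125.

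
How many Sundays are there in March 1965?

4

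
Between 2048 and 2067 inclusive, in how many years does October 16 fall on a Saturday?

Day of week of October 16 in each year:
2048: Fri, 2049: Sat ✓, 2050: Sun, 2051: Mon, 2052: Wed, 2053: Thu, 2054: Fri, 2055: Sat ✓, 2056: Mon, 2057: Tue, 2058: Wed, 2059: Thu, 2060: Sat ✓, 2061: Sun, 2062: Mon, 2063: Tue, 2064: Thu, 2065: Fri, 2066: Sat ✓, 2067: Sun
Saturdays: 2049, 2055, 2060, 2066.

4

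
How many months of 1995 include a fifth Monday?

A month has five Mondays exactly when Monday falls within its first (length − 28) days.
Jan: 31 days, starts Sun → 5 of Sun, Mon, Tue ✓
Feb: 28 days, starts Wed → 5 of (none)
Mar: 31 days, starts Wed → 5 of Wed, Thu, Fri
Apr: 30 days, starts Sat → 5 of Sat, Sun
May: 31 days, starts Mon → 5 of Mon, Tue, Wed ✓
Jun: 30 days, starts Thu → 5 of Thu, Fri
Jul: 31 days, starts Sat → 5 of Sat, Sun, Mon ✓
Aug: 31 days, starts Tue → 5 of Tue, Wed, Thu
Sep: 30 days, starts Fri → 5 of Fri, Sat
Oct: 31 days, starts Sun → 5 of Sun, Mon, Tue ✓
Nov: 30 days, starts Wed → 5 of Wed, Thu
Dec: 31 days, starts Fri → 5 of Fri, Sat, Sun
Months with five Mondays: Jan, May, Jul, Oct.

4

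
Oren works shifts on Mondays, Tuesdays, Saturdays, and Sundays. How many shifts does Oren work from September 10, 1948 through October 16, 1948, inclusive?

September 10, 1948 is a Friday.
That's 37 days from start to end, counting both.
37 = 7 × 5 + 2, so there are 5 full weeks plus 2 extra days.
Each full week contributes 4 days from the set (Mon, Tue, Sat, Sun): 5 × 4 = 20.
The 2 extra days are Fri, Sat — 1 of them qualifies.
Total: 20 + 1 = 21.

21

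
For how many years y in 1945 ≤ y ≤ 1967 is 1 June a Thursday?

3

Day of week of June 1 in each year:
1945: Fri, 1946: Sat, 1947: Sun, 1948: Tue, 1949: Wed, 1950: Thu ✓, 1951: Fri, 1952: Sun, 1953: Mon, 1954: Tue, 1955: Wed, 1956: Fri, 1957: Sat, 1958: Sun, 1959: Mon, 1960: Wed, 1961: Thu ✓, 1962: Fri, 1963: Sat, 1964: Mon, 1965: Tue, 1966: Wed, 1967: Thu ✓
Thursdays: 1950, 1961, 1967.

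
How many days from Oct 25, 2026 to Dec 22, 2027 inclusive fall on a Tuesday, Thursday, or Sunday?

182

Oct 25, 2026 is a Sunday.
The range spans 424 days (inclusive of both endpoints).
424 = 7 × 60 + 4, so there are 60 full weeks plus 4 extra days.
Each full week contributes 3 days from the set (Tue, Thu, Sun): 60 × 3 = 180.
The 4 extra days are Sun, Mon, Tue, Wed — 2 of them qualify.
Total: 180 + 2 = 182.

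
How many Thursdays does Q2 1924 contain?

April 1, 1924 is a Tuesday.
That's 91 days from start to end, counting both.
91 = 7 × 13, so the span is exactly 13 full weeks.
Each full week contributes one Thursday: 13 so far.
Total: 13.

13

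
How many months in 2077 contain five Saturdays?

A month has five Saturdays exactly when Saturday falls within its first (length − 28) days.
Jan: 31 days, starts Fri → 5 of Fri, Sat, Sun ✓
Feb: 28 days, starts Mon → 5 of (none)
Mar: 31 days, starts Mon → 5 of Mon, Tue, Wed
Apr: 30 days, starts Thu → 5 of Thu, Fri
May: 31 days, starts Sat → 5 of Sat, Sun, Mon ✓
Jun: 30 days, starts Tue → 5 of Tue, Wed
Jul: 31 days, starts Thu → 5 of Thu, Fri, Sat ✓
Aug: 31 days, starts Sun → 5 of Sun, Mon, Tue
Sep: 30 days, starts Wed → 5 of Wed, Thu
Oct: 31 days, starts Fri → 5 of Fri, Sat, Sun ✓
Nov: 30 days, starts Mon → 5 of Mon, Tue
Dec: 31 days, starts Wed → 5 of Wed, Thu, Fri
Months with five Saturdays: Jan, May, Jul, Oct.

4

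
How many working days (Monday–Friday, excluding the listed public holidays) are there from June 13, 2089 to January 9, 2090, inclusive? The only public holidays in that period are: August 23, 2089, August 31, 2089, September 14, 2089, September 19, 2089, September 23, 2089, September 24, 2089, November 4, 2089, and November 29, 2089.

144

June 13, 2089 is a Monday.
From June 13, 2089 to January 9, 2090 is 211 days inclusive.
211 = 7 × 30 + 1, so there are 30 full weeks plus 1 extra day.
Each full week contributes 5 weekdays (Mon–Fri): 30 × 5 = 150.
The 1 extra day is Monday — 1 of them qualifies.
Total: 150 + 1 = 151.
Holidays: August 23, 2089 (Tue); August 31, 2089 (Wed); September 14, 2089 (Wed); September 19, 2089 (Mon); September 23, 2089 (Fri); September 24, 2089 (Sat); November 4, 2089 (Fri); November 29, 2089 (Tue).
7 of the 8 holidays fall on weekdays; the rest are weekends and were already excluded.
Business days: 151 − 7 = 144.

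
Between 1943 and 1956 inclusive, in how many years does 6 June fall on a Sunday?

3

Day of week of June 6 in each year:
1943: Sun ✓, 1944: Tue, 1945: Wed, 1946: Thu, 1947: Fri, 1948: Sun ✓, 1949: Mon, 1950: Tue, 1951: Wed, 1952: Fri, 1953: Sat, 1954: Sun ✓, 1955: Mon, 1956: Wed
Sundays: 1943, 1948, 1954.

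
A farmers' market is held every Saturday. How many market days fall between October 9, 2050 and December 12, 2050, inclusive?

October 9, 2050 is a Sunday.
The range spans 65 days (inclusive of both endpoints).
65 = 7 × 9 + 2, so there are 9 full weeks plus 2 extra days.
Each full week contributes one Saturday: 9 so far.
The 2 extra days are Sun, Mon — none qualify.
Total: 9 + 0 = 9.

9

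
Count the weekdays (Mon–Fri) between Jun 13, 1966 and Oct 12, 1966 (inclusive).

88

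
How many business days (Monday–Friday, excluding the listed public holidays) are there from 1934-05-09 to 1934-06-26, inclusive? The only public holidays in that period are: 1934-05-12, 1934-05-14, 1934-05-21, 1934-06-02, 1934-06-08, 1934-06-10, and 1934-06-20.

31 business days

1934-05-09 is a Wednesday.
The range spans 49 days (inclusive of both endpoints).
49 = 7 × 7, so the span is exactly 7 full weeks.
Each full week contributes 5 weekdays (Mon–Fri): 7 × 5 = 35.
Holidays: 1934-05-12 (Sat); 1934-05-14 (Mon); 1934-05-21 (Mon); 1934-06-02 (Sat); 1934-06-08 (Fri); 1934-06-10 (Sun); 1934-06-20 (Wed).
4 of the 7 holidays fall on weekdays; the rest are weekends and were already excluded.
Business days: 35 − 4 = 31.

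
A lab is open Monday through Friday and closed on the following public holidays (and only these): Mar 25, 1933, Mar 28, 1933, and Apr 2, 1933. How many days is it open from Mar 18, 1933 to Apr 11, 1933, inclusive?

Mar 18, 1933 is a Saturday.
From Mar 18, 1933 to Apr 11, 1933 is 25 days inclusive.
25 = 7 × 3 + 4, so there are 3 full weeks plus 4 extra days.
Each full week contributes 5 weekdays (Mon–Fri): 3 × 5 = 15.
The 4 extra days are Sat, Sun, Mon, Tue — 2 of them qualify.
Total: 15 + 2 = 17.
Holidays: Mar 25, 1933 (Sat); Mar 28, 1933 (Tue); Apr 2, 1933 (Sun).
1 of the 3 holidays fall on weekdays; the rest are weekends and were already excluded.
Business days: 17 − 1 = 16.

16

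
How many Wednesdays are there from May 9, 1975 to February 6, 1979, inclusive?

May 9, 1975 is a Friday.
From May 9, 1975 to February 6, 1979 is 1370 days inclusive.
1370 = 7 × 195 + 5, so there are 195 full weeks plus 5 extra days.
Each full week contributes one Wednesday: 195 so far.
The 5 extra days are Fri, Sat, Sun, Mon, Tue — none qualify.
Total: 195 + 0 = 195.

195 Wednesdays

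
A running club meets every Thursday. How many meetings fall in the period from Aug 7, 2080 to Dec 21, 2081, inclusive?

72 Thursdays

Aug 7, 2080 is a Wednesday.
The range spans 502 days (inclusive of both endpoints).
502 = 7 × 71 + 5, so there are 71 full weeks plus 5 extra days.
Each full week contributes one Thursday: 71 so far.
The 5 extra days are Wednesday, Thursday, Friday, Saturday, Sunday — 1 of them qualifies.
Total: 71 + 1 = 72.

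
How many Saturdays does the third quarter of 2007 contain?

July 1, 2007 is a Sunday.
The range spans 92 days (inclusive of both endpoints).
92 = 7 × 13 + 1, so there are 13 full weeks plus 1 extra day.
Each full week contributes one Saturday: 13 so far.
The 1 extra day is Sunday — none qualify.
Total: 13 + 0 = 13.

13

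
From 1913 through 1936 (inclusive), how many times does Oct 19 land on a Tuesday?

Day of week of October 19 in each year:
1913: Sun, 1914: Mon, 1915: Tue ✓, 1916: Thu, 1917: Fri, 1918: Sat, 1919: Sun, 1920: Tue ✓, 1921: Wed, 1922: Thu, 1923: Fri, 1924: Sun, 1925: Mon, 1926: Tue ✓, 1927: Wed, 1928: Fri, 1929: Sat, 1930: Sun, 1931: Mon, 1932: Wed, 1933: Thu, 1934: Fri, 1935: Sat, 1936: Mon
Tuesdays: 1915, 1920, 1926.

3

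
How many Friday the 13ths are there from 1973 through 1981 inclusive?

Friday-the-13ths by year:
1973: Apr, Jul
1974: Sep, Dec
1975: Jun
1976: Feb, Aug
1977: May
1978: Jan, Oct
1979: Apr, Jul
1980: Jun
1981: Feb, Mar, Nov

16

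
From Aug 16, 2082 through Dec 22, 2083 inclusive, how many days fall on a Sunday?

Aug 16, 2082 is a Sunday.
That's 494 days from start to end, counting both.
494 = 7 × 70 + 4, so there are 70 full weeks plus 4 extra days.
Each full week contributes one Sunday: 70 so far.
The 4 extra days are Sunday, Monday, Tuesday, Wednesday — 1 of them qualifies.
Total: 70 + 1 = 71.

71 Sundays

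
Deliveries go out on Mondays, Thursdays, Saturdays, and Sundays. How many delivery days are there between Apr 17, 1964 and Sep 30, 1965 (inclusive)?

Apr 17, 1964 is a Friday.
From Apr 17, 1964 to Sep 30, 1965 is 532 days inclusive.
532 = 7 × 76, so the span is exactly 76 full weeks.
Each full week contributes 4 days from the set (Mon, Thu, Sat, Sun): 76 × 4 = 304.

304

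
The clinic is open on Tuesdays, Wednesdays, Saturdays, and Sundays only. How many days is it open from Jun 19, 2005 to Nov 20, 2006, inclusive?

297

Jun 19, 2005 is a Sunday.
The range spans 520 days (inclusive of both endpoints).
520 = 7 × 74 + 2, so there are 74 full weeks plus 2 extra days.
Each full week contributes 4 days from the set (Tue, Wed, Sat, Sun): 74 × 4 = 296.
The 2 extra days are Sun, Mon — 1 of them qualifies.
Total: 296 + 1 = 297.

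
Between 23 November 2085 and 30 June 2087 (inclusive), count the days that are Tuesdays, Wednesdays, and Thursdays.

23 November 2085 is a Friday.
The range spans 585 days (inclusive of both endpoints).
585 = 7 × 83 + 4, so there are 83 full weeks plus 4 extra days.
Each full week contributes 3 days from the set (Tue, Wed, Thu): 83 × 3 = 249.
The 4 extra days are Friday, Saturday, Sunday, Monday — none qualify.
Total: 249 + 0 = 249.

249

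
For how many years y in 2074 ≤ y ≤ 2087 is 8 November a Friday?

3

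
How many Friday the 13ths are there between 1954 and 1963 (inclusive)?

Friday-the-13ths by year:
1954: Aug
1955: May
1956: Jan, Apr, Jul
1957: Sep, Dec
1958: Jun
1959: Feb, Mar, Nov
1960: May
1961: Jan, Oct
1962: Apr, Jul
1963: Sep, Dec

18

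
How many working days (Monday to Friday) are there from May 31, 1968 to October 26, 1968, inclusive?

May 31, 1968 is a Friday.
The range spans 149 days (inclusive of both endpoints).
149 = 7 × 21 + 2, so there are 21 full weeks plus 2 extra days.
Each full week contributes 5 weekdays (Mon–Fri): 21 × 5 = 105.
The 2 extra days are Fri, Sat — 1 of them qualifies.
Total: 105 + 1 = 106.

106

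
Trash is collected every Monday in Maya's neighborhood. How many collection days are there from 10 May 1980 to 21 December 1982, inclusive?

10 May 1980 is a Saturday.
From 10 May 1980 to 21 December 1982 is 956 days inclusive.
956 = 7 × 136 + 4, so there are 136 full weeks plus 4 extra days.
Each full week contributes one Monday: 136 so far.
The 4 extra days are Sat, Sun, Mon, Tue — 1 of them qualifies.
Total: 136 + 1 = 137.

137 Mondays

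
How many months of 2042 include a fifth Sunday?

4

A month has five Sundays exactly when Sunday falls within its first (length − 28) days.
Jan: 31 days, starts Wed → 5 of Wed, Thu, Fri
Feb: 28 days, starts Sat → 5 of (none)
Mar: 31 days, starts Sat → 5 of Sat, Sun, Mon ✓
Apr: 30 days, starts Tue → 5 of Tue, Wed
May: 31 days, starts Thu → 5 of Thu, Fri, Sat
Jun: 30 days, starts Sun → 5 of Sun, Mon ✓
Jul: 31 days, starts Tue → 5 of Tue, Wed, Thu
Aug: 31 days, starts Fri → 5 of Fri, Sat, Sun ✓
Sep: 30 days, starts Mon → 5 of Mon, Tue
Oct: 31 days, starts Wed → 5 of Wed, Thu, Fri
Nov: 30 days, starts Sat → 5 of Sat, Sun ✓
Dec: 31 days, starts Mon → 5 of Mon, Tue, Wed
Months with five Sundays: Mar, Jun, Aug, Nov.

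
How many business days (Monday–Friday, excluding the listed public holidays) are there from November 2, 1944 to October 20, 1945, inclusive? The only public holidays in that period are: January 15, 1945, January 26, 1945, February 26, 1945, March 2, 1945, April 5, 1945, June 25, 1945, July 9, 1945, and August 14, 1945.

November 2, 1944 is a Thursday.
That's 353 days from start to end, counting both.
353 = 7 × 50 + 3, so there are 50 full weeks plus 3 extra days.
Each full week contributes 5 weekdays (Mon–Fri): 50 × 5 = 250.
The 3 extra days are Thursday, Friday, Saturday — 2 of them qualify.
Total: 250 + 2 = 252.
Holidays: January 15, 1945 (Mon); January 26, 1945 (Fri); February 26, 1945 (Mon); March 2, 1945 (Fri); April 5, 1945 (Thu); June 25, 1945 (Mon); July 9, 1945 (Mon); August 14, 1945 (Tue).
All 8 holidays fall on weekdays, so subtract 8.
Business days: 252 − 8 = 244.

244 business days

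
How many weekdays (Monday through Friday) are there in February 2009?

20

Feb 1, 2009 is a Sunday.
From Feb 1, 2009 to Feb 28, 2009 is 28 days inclusive.
28 = 7 × 4, so the span is exactly 4 full weeks.
Each full week contributes 5 weekdays (Mon–Fri): 4 × 5 = 20.
Total: 20.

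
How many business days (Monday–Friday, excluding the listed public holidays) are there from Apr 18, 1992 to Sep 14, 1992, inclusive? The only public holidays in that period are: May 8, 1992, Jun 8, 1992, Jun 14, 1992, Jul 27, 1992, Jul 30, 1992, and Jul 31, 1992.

101

Apr 18, 1992 is a Saturday.
That's 150 days from start to end, counting both.
150 = 7 × 21 + 3, so there are 21 full weeks plus 3 extra days.
Each full week contributes 5 weekdays (Mon–Fri): 21 × 5 = 105.
The 3 extra days are Sat, Sun, Mon — 1 of them qualifies.
Total: 105 + 1 = 106.
Holidays: May 8, 1992 (Fri); Jun 8, 1992 (Mon); Jun 14, 1992 (Sun); Jul 27, 1992 (Mon); Jul 30, 1992 (Thu); Jul 31, 1992 (Fri).
5 of the 6 holidays fall on weekdays; the rest are weekends and were already excluded.
Business days: 106 − 5 = 101.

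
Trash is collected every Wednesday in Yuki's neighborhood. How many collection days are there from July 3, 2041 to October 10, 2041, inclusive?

July 3, 2041 is a Wednesday.
From July 3, 2041 to October 10, 2041 is 100 days inclusive.
100 = 7 × 14 + 2, so there are 14 full weeks plus 2 extra days.
Each full week contributes one Wednesday: 14 so far.
The 2 extra days are Wednesday, Thursday — 1 of them qualifies.
Total: 14 + 1 = 15.

15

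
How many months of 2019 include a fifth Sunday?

A month has five Sundays exactly when Sunday falls within its first (length − 28) days.
Jan: 31 days, starts Tue → 5 of Tue, Wed, Thu
Feb: 28 days, starts Fri → 5 of (none)
Mar: 31 days, starts Fri → 5 of Fri, Sat, Sun ✓
Apr: 30 days, starts Mon → 5 of Mon, Tue
May: 31 days, starts Wed → 5 of Wed, Thu, Fri
Jun: 30 days, starts Sat → 5 of Sat, Sun ✓
Jul: 31 days, starts Mon → 5 of Mon, Tue, Wed
Aug: 31 days, starts Thu → 5 of Thu, Fri, Sat
Sep: 30 days, starts Sun → 5 of Sun, Mon ✓
Oct: 31 days, starts Tue → 5 of Tue, Wed, Thu
Nov: 30 days, starts Fri → 5 of Fri, Sat
Dec: 31 days, starts Sun → 5 of Sun, Mon, Tue ✓
Months with five Sundays: Mar, Jun, Sep, Dec.

4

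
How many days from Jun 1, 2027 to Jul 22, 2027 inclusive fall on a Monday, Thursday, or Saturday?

Jun 1, 2027 is a Tuesday.
The range spans 52 days (inclusive of both endpoints).
52 = 7 × 7 + 3, so there are 7 full weeks plus 3 extra days.
Each full week contributes 3 days from the set (Mon, Thu, Sat): 7 × 3 = 21.
The 3 extra days are Tuesday, Wednesday, Thursday — 1 of them qualifies.
Total: 21 + 1 = 22.

22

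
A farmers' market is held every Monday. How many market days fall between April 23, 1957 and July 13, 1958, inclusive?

63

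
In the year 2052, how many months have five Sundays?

4

A month has five Sundays exactly when Sunday falls within its first (length − 28) days.
Jan: 31 days, starts Mon → 5 of Mon, Tue, Wed
Feb: 29 days, starts Thu → 5 of Thu
Mar: 31 days, starts Fri → 5 of Fri, Sat, Sun ✓
Apr: 30 days, starts Mon → 5 of Mon, Tue
May: 31 days, starts Wed → 5 of Wed, Thu, Fri
Jun: 30 days, starts Sat → 5 of Sat, Sun ✓
Jul: 31 days, starts Mon → 5 of Mon, Tue, Wed
Aug: 31 days, starts Thu → 5 of Thu, Fri, Sat
Sep: 30 days, starts Sun → 5 of Sun, Mon ✓
Oct: 31 days, starts Tue → 5 of Tue, Wed, Thu
Nov: 30 days, starts Fri → 5 of Fri, Sat
Dec: 31 days, starts Sun → 5 of Sun, Mon, Tue ✓
Months with five Sundays: Mar, Jun, Sep, Dec.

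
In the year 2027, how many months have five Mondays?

4

A month has five Mondays exactly when Monday falls within its first (length − 28) days.
Jan: 31 days, starts Fri → 5 of Fri, Sat, Sun
Feb: 28 days, starts Mon → 5 of (none)
Mar: 31 days, starts Mon → 5 of Mon, Tue, Wed ✓
Apr: 30 days, starts Thu → 5 of Thu, Fri
May: 31 days, starts Sat → 5 of Sat, Sun, Mon ✓
Jun: 30 days, starts Tue → 5 of Tue, Wed
Jul: 31 days, starts Thu → 5 of Thu, Fri, Sat
Aug: 31 days, starts Sun → 5 of Sun, Mon, Tue ✓
Sep: 30 days, starts Wed → 5 of Wed, Thu
Oct: 31 days, starts Fri → 5 of Fri, Sat, Sun
Nov: 30 days, starts Mon → 5 of Mon, Tue ✓
Dec: 31 days, starts Wed → 5 of Wed, Thu, Fri
Months with five Mondays: Mar, May, Aug, Nov.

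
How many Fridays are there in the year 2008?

52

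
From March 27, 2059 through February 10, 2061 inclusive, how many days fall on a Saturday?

March 27, 2059 is a Thursday.
That's 687 days from start to end, counting both.
687 = 7 × 98 + 1, so there are 98 full weeks plus 1 extra day.
Each full week contributes one Saturday: 98 so far.
The 1 extra day is Thursday — none qualify.
Total: 98 + 0 = 98.

98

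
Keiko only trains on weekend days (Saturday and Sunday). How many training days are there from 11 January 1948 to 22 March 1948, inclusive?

11 January 1948 is a Sunday.
That's 72 days from start to end, counting both.
72 = 7 × 10 + 2, so there are 10 full weeks plus 2 extra days.
Each full week contributes 2 weekend days (Sat, Sun): 10 × 2 = 20.
The 2 extra days are Sun, Mon — 1 of them qualifies.
Total: 20 + 1 = 21.

21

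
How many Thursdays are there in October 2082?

1 October 2082 is a Thursday.
From 1 October 2082 to 31 October 2082 is 31 days inclusive.
31 = 7 × 4 + 3, so there are 4 full weeks plus 3 extra days.
Each full week contributes one Thursday: 4 so far.
The 3 extra days are Thursday, Friday, Saturday — 1 of them qualifies.
Total: 4 + 1 = 5.

5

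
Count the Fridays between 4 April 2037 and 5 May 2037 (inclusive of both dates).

4 April 2037 is a Saturday.
From 4 April 2037 to 5 May 2037 is 32 days inclusive.
32 = 7 × 4 + 4, so there are 4 full weeks plus 4 extra days.
Each full week contributes one Friday: 4 so far.
The 4 extra days are Sat, Sun, Mon, Tue — none qualify.
Total: 4 + 0 = 4.

4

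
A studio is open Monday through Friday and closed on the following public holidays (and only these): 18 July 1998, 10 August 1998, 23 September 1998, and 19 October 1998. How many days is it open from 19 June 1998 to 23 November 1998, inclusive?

19 June 1998 is a Friday.
The range spans 158 days (inclusive of both endpoints).
158 = 7 × 22 + 4, so there are 22 full weeks plus 4 extra days.
Each full week contributes 5 weekdays (Mon–Fri): 22 × 5 = 110.
The 4 extra days are Fri, Sat, Sun, Mon — 2 of them qualify.
Total: 110 + 2 = 112.
Holidays: 18 July 1998 (Sat); 10 August 1998 (Mon); 23 September 1998 (Wed); 19 October 1998 (Mon).
3 of the 4 holidays fall on weekdays; the rest are weekends and were already excluded.
Business days: 112 − 3 = 109.

109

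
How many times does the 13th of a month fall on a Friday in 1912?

The 13th falls on a Friday when the month's 13th has weekday Fri.
Jan 13 is Sat; Feb 13 is Tue; Mar 13 is Wed; Apr 13 is Sat; May 13 is Mon; Jun 13 is Thu; Jul 13 is Sat; Aug 13 is Tue; Sep 13 is Fri ✓; Oct 13 is Sun; Nov 13 is Wed; Dec 13 is Fri ✓.
Friday the 13ths: Sep, Dec.

2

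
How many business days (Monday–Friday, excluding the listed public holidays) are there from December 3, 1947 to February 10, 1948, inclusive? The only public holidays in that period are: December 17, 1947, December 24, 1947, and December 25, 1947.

December 3, 1947 is a Wednesday.
That's 70 days from start to end, counting both.
70 = 7 × 10, so the span is exactly 10 full weeks.
Each full week contributes 5 weekdays (Mon–Fri): 10 × 5 = 50.
Total: 50.
Holidays: December 17, 1947 (Wed); December 24, 1947 (Wed); December 25, 1947 (Thu).
All 3 holidays fall on weekdays, so subtract 3.
Business days: 50 − 3 = 47.

47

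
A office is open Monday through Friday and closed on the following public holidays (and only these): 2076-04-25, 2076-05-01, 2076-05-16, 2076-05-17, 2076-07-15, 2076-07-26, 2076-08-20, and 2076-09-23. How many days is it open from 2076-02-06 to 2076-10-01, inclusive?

2076-02-06 is a Thursday.
From 2076-02-06 to 2076-10-01 is 239 days inclusive.
239 = 7 × 34 + 1, so there are 34 full weeks plus 1 extra day.
Each full week contributes 5 weekdays (Mon–Fri): 34 × 5 = 170.
The 1 extra day is Thu — 1 of them qualifies.
Total: 170 + 1 = 171.
Holidays: 2076-04-25 (Sat); 2076-05-01 (Fri); 2076-05-16 (Sat); 2076-05-17 (Sun); 2076-07-15 (Wed); 2076-07-26 (Sun); 2076-08-20 (Thu); 2076-09-23 (Wed).
4 of the 8 holidays fall on weekdays; the rest are weekends and were already excluded.
Business days: 171 − 4 = 167.

167 business days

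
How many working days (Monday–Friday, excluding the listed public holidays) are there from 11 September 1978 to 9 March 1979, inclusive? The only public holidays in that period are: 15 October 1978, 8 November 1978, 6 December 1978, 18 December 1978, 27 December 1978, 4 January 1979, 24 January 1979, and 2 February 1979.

11 September 1978 is a Monday.
The range spans 180 days (inclusive of both endpoints).
180 = 7 × 25 + 5, so there are 25 full weeks plus 5 extra days.
Each full week contributes 5 weekdays (Mon–Fri): 25 × 5 = 125.
The 5 extra days are Mon, Tue, Wed, Thu, Fri — 5 of them qualify.
Total: 125 + 5 = 130.
Holidays: 15 October 1978 (Sun); 8 November 1978 (Wed); 6 December 1978 (Wed); 18 December 1978 (Mon); 27 December 1978 (Wed); 4 January 1979 (Thu); 24 January 1979 (Wed); 2 February 1979 (Fri).
7 of the 8 holidays fall on weekdays; the rest are weekends and were already excluded.
Business days: 130 − 7 = 123.

123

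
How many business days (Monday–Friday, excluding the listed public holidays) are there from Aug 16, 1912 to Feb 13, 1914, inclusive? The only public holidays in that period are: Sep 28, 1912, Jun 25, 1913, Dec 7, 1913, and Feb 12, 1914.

389 business days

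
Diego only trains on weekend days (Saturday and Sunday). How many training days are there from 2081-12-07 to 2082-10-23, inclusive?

91

2081-12-07 is a Sunday.
The range spans 321 days (inclusive of both endpoints).
321 = 7 × 45 + 6, so there are 45 full weeks plus 6 extra days.
Each full week contributes 2 weekend days (Sat, Sun): 45 × 2 = 90.
The 6 extra days are Sunday, Monday, Tuesday, Wednesday, Thursday, Friday — 1 of them qualifies.
Total: 90 + 1 = 91.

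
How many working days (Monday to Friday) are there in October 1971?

21 weekdays

1 October 1971 is a Friday.
The range spans 31 days (inclusive of both endpoints).
31 = 7 × 4 + 3, so there are 4 full weeks plus 3 extra days.
Each full week contributes 5 weekdays (Mon–Fri): 4 × 5 = 20.
The 3 extra days are Fri, Sat, Sun — 1 of them qualifies.
Total: 20 + 1 = 21.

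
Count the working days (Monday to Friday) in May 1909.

21

May 1, 1909 is a Saturday.
That's 31 days from start to end, counting both.
31 = 7 × 4 + 3, so there are 4 full weeks plus 3 extra days.
Each full week contributes 5 weekdays (Mon–Fri): 4 × 5 = 20.
The 3 extra days are Saturday, Sunday, Monday — 1 of them qualifies.
Total: 20 + 1 = 21.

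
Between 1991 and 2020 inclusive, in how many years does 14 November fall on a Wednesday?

Day of week of November 14 in each year:
1991: Thu, 1992: Sat, 1993: Sun, 1994: Mon, 1995: Tue, 1996: Thu, 1997: Fri, 1998: Sat, 1999: Sun, 2000: Tue, 2001: Wed ✓, 2002: Thu, 2003: Fri, 2004: Sun, 2005: Mon, 2006: Tue, 2007: Wed ✓, 2008: Fri, 2009: Sat, 2010: Sun, 2011: Mon, 2012: Wed ✓, 2013: Thu, 2014: Fri, 2015: Sat, 2016: Mon, 2017: Tue, 2018: Wed ✓, 2019: Thu, 2020: Sat
Wednesdays: 2001, 2007, 2012, 2018.

4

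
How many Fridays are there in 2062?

52

January 1, 2062 is a Sunday.
The range spans 365 days (inclusive of both endpoints).
365 = 7 × 52 + 1, so there are 52 full weeks plus 1 extra day.
Each full week contributes one Friday: 52 so far.
The 1 extra day is Sun — none qualify.
Total: 52 + 0 = 52.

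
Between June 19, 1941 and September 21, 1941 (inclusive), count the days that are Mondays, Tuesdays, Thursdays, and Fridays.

54

June 19, 1941 is a Thursday.
The range spans 95 days (inclusive of both endpoints).
95 = 7 × 13 + 4, so there are 13 full weeks plus 4 extra days.
Each full week contributes 4 days from the set (Mon, Tue, Thu, Fri): 13 × 4 = 52.
The 4 extra days are Thu, Fri, Sat, Sun — 2 of them qualify.
Total: 52 + 2 = 54.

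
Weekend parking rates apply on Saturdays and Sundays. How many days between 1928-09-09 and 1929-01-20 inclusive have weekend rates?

39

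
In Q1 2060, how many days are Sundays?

January 1, 2060 is a Thursday.
From January 1, 2060 to March 31, 2060 is 91 days inclusive.
91 = 7 × 13, so the span is exactly 13 full weeks.
Each full week contributes one Sunday: 13 so far.

13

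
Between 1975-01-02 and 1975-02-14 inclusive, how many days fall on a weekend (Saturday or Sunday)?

12

1975-01-02 is a Thursday.
That's 44 days from start to end, counting both.
44 = 7 × 6 + 2, so there are 6 full weeks plus 2 extra days.
Each full week contributes 2 weekend days (Sat, Sun): 6 × 2 = 12.
The 2 extra days are Thu, Fri — none qualify.
Total: 12 + 0 = 12.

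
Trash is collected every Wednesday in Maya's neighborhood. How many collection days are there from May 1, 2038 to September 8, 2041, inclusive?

May 1, 2038 is a Saturday.
That's 1227 days from start to end, counting both.
1227 = 7 × 175 + 2, so there are 175 full weeks plus 2 extra days.
Each full week contributes one Wednesday: 175 so far.
The 2 extra days are Saturday, Sunday — none qualify.
Total: 175 + 0 = 175.

175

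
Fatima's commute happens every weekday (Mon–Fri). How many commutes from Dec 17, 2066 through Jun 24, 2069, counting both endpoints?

Dec 17, 2066 is a Friday.
The range spans 921 days (inclusive of both endpoints).
921 = 7 × 131 + 4, so there are 131 full weeks plus 4 extra days.
Each full week contributes 5 weekdays (Mon–Fri): 131 × 5 = 655.
The 4 extra days are Friday, Saturday, Sunday, Monday — 2 of them qualify.
Total: 655 + 2 = 657.

657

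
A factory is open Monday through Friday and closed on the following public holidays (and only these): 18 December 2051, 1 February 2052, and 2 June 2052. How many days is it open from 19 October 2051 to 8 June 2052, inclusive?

19 October 2051 is a Thursday.
That's 234 days from start to end, counting both.
234 = 7 × 33 + 3, so there are 33 full weeks plus 3 extra days.
Each full week contributes 5 weekdays (Mon–Fri): 33 × 5 = 165.
The 3 extra days are Thursday, Friday, Saturday — 2 of them qualify.
Total: 165 + 2 = 167.
Holidays: 18 December 2051 (Mon); 1 February 2052 (Thu); 2 June 2052 (Sun).
2 of the 3 holidays fall on weekdays; the rest are weekends and were already excluded.
Business days: 167 − 2 = 165.

165 business days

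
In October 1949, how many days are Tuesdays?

1949-10-01 is a Saturday.
From 1949-10-01 to 1949-10-31 is 31 days inclusive.
31 = 7 × 4 + 3, so there are 4 full weeks plus 3 extra days.
Each full week contributes one Tuesday: 4 so far.
The 3 extra days are Sat, Sun, Mon — none qualify.
Total: 4 + 0 = 4.

4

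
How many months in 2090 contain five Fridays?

4

A month has five Fridays exactly when Friday falls within its first (length − 28) days.
Jan: 31 days, starts Sun → 5 of Sun, Mon, Tue
Feb: 28 days, starts Wed → 5 of (none)
Mar: 31 days, starts Wed → 5 of Wed, Thu, Fri ✓
Apr: 30 days, starts Sat → 5 of Sat, Sun
May: 31 days, starts Mon → 5 of Mon, Tue, Wed
Jun: 30 days, starts Thu → 5 of Thu, Fri ✓
Jul: 31 days, starts Sat → 5 of Sat, Sun, Mon
Aug: 31 days, starts Tue → 5 of Tue, Wed, Thu
Sep: 30 days, starts Fri → 5 of Fri, Sat ✓
Oct: 31 days, starts Sun → 5 of Sun, Mon, Tue
Nov: 30 days, starts Wed → 5 of Wed, Thu
Dec: 31 days, starts Fri → 5 of Fri, Sat, Sun ✓
Months with five Fridays: Mar, Jun, Sep, Dec.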